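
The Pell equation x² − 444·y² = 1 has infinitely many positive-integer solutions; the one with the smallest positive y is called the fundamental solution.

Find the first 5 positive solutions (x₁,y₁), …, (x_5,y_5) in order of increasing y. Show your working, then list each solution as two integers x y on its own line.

[21; 14,42] for √444; ℓ=2 ⇒ convergent index 1
k=0  a_k=21  p_k/q_k = 21/1
k=1  a_k=14  p_k/q_k = 295/14
→ (295, 14).  Check: 295²=87025, 444·14²=87024, difference 1.
n=2: (295,14)∘(295,14) = (295·295+444·14·14, 295·14+14·295) = (174049,8260)
n=3: (174049,8260)∘(295,14) = (295·174049+444·14·8260, 295·8260+14·174049) = (102688615,4873386)
n=4: (102688615,4873386)∘(295,14) = (295·102688615+444·14·4873386, 295·4873386+14·102688615) = (60586108801,2875289480)
n=5: (60586108801,2875289480)∘(295,14) = (295·60586108801+444·14·2875289480, 295·2875289480+14·60586108801) = (35745701503975,1696415919814)

295 14
174049 8260
102688615 4873386
60586108801 2875289480
35745701503975 1696415919814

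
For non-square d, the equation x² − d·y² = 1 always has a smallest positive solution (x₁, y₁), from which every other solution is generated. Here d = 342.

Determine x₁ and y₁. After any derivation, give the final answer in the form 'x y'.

37 2

√342 → a₀=18, period (2,36); ℓ=2 even so k=1
k=0  a_k=18  p_k/q_k = 18/1
k=1  a_k=2  p_k/q_k = 37/2
→ (37, 2).  Check: 37²=1369, 342·2²=1368, difference 1.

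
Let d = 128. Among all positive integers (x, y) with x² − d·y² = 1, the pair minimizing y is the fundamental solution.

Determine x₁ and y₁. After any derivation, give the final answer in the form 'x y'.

√128 = [11; 3,5,3,22, …], period ℓ=4 (even) → k=3
a_0=11:  p_0=11·1+0=11,  q_0=11·0+1=1
…
a_2=5:  p_2=5·34+11=181,  q_2=5·3+1=16
a_3=3:  p_3=3·181+34=577,  q_3=3·16+3=51
→ (577, 51).  Check: 577²=332929, 128·51²=332928, difference 1.

577 51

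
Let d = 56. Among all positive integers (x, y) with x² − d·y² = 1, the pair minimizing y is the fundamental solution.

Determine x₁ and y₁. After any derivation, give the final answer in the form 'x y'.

√56 = [7; 2,14, …], period ℓ=2 (even) → k=1
i=0: a=7 ⇒ p=7, q=1
i=1: a=2 ⇒ p=15, q=2
(x₁, y₁) = (15, 2);  15² − 56·2² = 1 ✓

15 2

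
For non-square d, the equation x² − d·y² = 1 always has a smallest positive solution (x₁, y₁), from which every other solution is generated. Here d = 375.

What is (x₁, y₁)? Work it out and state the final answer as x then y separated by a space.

15124 781

√375 → a₀=19, period (2,1,2,1,5,1,2,1,2,38); ℓ=10 even so k=9
i=0: a=19 ⇒ p=19, q=1
i=1: a=2 ⇒ p=39, q=2
i=2: a=1 ⇒ p=58, q=3
…
i=4: a=1 ⇒ p=213, q=11
i=5: a=5 ⇒ p=1220, q=63
i=6: a=1 ⇒ p=1433, q=74
i=7: a=2 ⇒ p=4086, q=211
i=8: a=1 ⇒ p=5519, q=285
i=9: a=2 ⇒ p=15124, q=781
→ (15124, 781).  Check: 15124²=228735376, 375·781²=228735375, difference 1.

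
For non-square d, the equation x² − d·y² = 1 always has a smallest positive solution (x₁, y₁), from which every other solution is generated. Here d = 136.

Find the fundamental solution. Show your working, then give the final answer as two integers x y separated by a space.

35 3

√136 = [11; 1,1,1,22, …], period ℓ=4 (even) → k=3
step 0: (11, 1)  from 11·(1,0) + (0,1)
step 1: (12, 1)  from 1·(11,1) + (1,0)
step 2: (23, 2)  from 1·(12,1) + (11,1)
step 3: (35, 3)  from 1·(23,2) + (12,1)
fundamental: x₁=35, y₁=3  (since 1225 − 136·9 = 1)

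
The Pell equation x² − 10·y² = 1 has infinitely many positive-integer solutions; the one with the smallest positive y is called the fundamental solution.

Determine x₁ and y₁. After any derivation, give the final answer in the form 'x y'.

19 6

d=10: √d = [3; 6] (ℓ=1, odd), read p_1/q_1
k=0  a_k=3  p_k/q_k = 3/1
k=1  a_k=6  p_k/q_k = 19/6
fundamental: x₁=19, y₁=6  (since 361 − 10·36 = 1)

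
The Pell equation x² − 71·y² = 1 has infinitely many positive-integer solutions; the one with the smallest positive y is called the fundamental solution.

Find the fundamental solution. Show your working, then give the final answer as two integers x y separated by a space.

[8; 2,2,1,7,1,2,2,16] for √71; ℓ=8 ⇒ convergent index 7
i=0: a=8 ⇒ p=8, q=1
i=1: a=2 ⇒ p=17, q=2
i=2: a=2 ⇒ p=42, q=5
i=3: a=1 ⇒ p=59, q=7
i=4: a=7 ⇒ p=455, q=54
i=5: a=1 ⇒ p=514, q=61
i=6: a=2 ⇒ p=1483, q=176
i=7: a=2 ⇒ p=3480, q=413
fundamental: x₁=3480, y₁=413  (since 12110400 − 71·170569 = 1)

3480 413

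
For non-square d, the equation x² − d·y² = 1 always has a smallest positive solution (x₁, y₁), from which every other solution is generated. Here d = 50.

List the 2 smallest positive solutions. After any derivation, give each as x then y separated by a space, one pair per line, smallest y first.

d=50: √d = [7; 14] (ℓ=1, odd), read p_1/q_1
a_0=7:  p_0=7·1+0=7,  q_0=7·0+1=1
a_1=14:  p_1=14·7+1=99,  q_1=14·1+0=14
→ (99, 14).  Check: 99²=9801, 50·14²=9800, difference 1.
(x_2, y_2) = (99·99 + 50·14·14, 99·14 + 14·99) = (19601, 2772)

99 14
19601 2772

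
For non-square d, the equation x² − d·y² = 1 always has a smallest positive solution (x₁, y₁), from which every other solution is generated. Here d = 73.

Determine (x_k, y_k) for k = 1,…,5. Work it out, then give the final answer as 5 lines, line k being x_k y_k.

√73 → a₀=8, period (1,1,5,5,1,1,16); ℓ=7 odd so k=13
k=0  a_k=8  p_k/q_k = 8/1
…
k=2  a_k=1  p_k/q_k = 17/2
k=3  a_k=5  p_k/q_k = 94/11
k=4  a_k=5  p_k/q_k = 487/57
…
k=6  a_k=1  p_k/q_k = 1068/125
k=7  a_k=16  p_k/q_k = 17669/2068
k=8  a_k=1  p_k/q_k = 18737/2193
k=9  a_k=1  p_k/q_k = 36406/4261
k=10  a_k=5  p_k/q_k = 200767/23498
k=11  a_k=5  p_k/q_k = 1040241/121751
k=12  a_k=1  p_k/q_k = 1241008/145249
k=13  a_k=1  p_k/q_k = 2281249/267000
→ (2281249, 267000).  Check: 2281249²=5204097000001, 73·267000²=5204097000000, difference 1.
k=2:  x_2 = 2281249·2281249+73·267000·267000 = 10408194000001,  y_2 = 2281249·267000+267000·2281249 = 1218186966000
k=3:  x_3 = 2281249·10408194000001+73·267000·1218186966000 = 47487364308614281249,  y_3 = 2281249·1218186966000+267000·10408194000001 = 5557975596000801000
k=4:  x_4 = 2281249·47487364308614281249+73·267000·5557975596000801000 = 216661004683313632776000001,  y_4 = 2281249·5557975596000801000+267000·47487364308614281249 = 25358252540801244373932000
k=5:  x_5 = 2281249·216661004683313632776000001+73·267000·25358252540801244373932000 = 988515400545561595548925838281249,  y_5 = 2281249·25358252540801244373932000+267000·216661004683313632776000001 = 115696976500895037877980001335000

2281249 267000
10408194000001 1218186966000
47487364308614281249 5557975596000801000
216661004683313632776000001 25358252540801244373932000
988515400545561595548925838281249 115696976500895037877980001335000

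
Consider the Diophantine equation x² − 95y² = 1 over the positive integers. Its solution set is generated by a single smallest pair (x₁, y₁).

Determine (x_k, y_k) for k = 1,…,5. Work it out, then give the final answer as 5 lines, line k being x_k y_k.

[9; 1,2,1,18] for √95; ℓ=4 ⇒ convergent index 3
a_0=9:  p_0=9·1+0=9,  q_0=9·0+1=1
a_1=1:  p_1=1·9+1=10,  q_1=1·1+0=1
a_2=2:  p_2=2·10+9=29,  q_2=2·1+1=3
a_3=1:  p_3=1·29+10=39,  q_3=1·3+1=4
fundamental: x₁=39, y₁=4  (since 1521 − 95·16 = 1)
n=2: (39,4)∘(39,4) = (39·39+95·4·4, 39·4+4·39) = (3041,312)
n=3: (3041,312)∘(39,4) = (39·3041+95·4·312, 39·312+4·3041) = (237159,24332)
n=4: (237159,24332)∘(39,4) = (39·237159+95·4·24332, 39·24332+4·237159) = (18495361,1897584)
n=5: (18495361,1897584)∘(39,4) = (39·18495361+95·4·1897584, 39·1897584+4·18495361) = (1442400999,147987220)

39 4
3041 312
237159 24332
18495361 1897584
1442400999 147987220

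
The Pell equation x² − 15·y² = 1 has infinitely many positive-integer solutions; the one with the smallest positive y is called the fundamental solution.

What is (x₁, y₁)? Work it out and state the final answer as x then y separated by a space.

4 1

√15 = [3; 1,6, …], period ℓ=2 (even) → k=1
step 0: (3, 1)  from 3·(1,0) + (0,1)
step 1: (4, 1)  from 1·(3,1) + (1,0)
fundamental: x₁=4, y₁=1  (since 16 − 15·1 = 1)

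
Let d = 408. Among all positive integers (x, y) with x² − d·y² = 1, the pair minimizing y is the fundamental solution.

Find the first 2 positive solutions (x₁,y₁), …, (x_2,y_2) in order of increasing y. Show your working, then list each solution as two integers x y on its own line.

d=408: √d = [20; 5,40] (ℓ=2, even), read p_1/q_1
k=0  a_k=20  p_k/q_k = 20/1
k=1  a_k=5  p_k/q_k = 101/5
fundamental: x₁=101, y₁=5  (since 10201 − 408·25 = 1)
k=2:  x_2 = 101·101+408·5·5 = 20401,  y_2 = 101·5+5·101 = 1010

101 5
20401 1010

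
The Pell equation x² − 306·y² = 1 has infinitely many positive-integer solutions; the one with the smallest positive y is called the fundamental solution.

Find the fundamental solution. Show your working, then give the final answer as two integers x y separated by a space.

35 2

√306 = [17; 2,34, …], period ℓ=2 (even) → k=1
a_0=17:  p_0=17·1+0=17,  q_0=17·0+1=1
a_1=2:  p_1=2·17+1=35,  q_1=2·1+0=2
fundamental: x₁=35, y₁=2  (since 1225 − 306·4 = 1)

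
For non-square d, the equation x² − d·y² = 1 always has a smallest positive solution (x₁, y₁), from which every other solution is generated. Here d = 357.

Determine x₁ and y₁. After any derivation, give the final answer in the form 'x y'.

[18; 1,8,2,8,1,36] for √357; ℓ=6 ⇒ convergent index 5
i=0: a=18 ⇒ p=18, q=1
i=1: a=1 ⇒ p=19, q=1
…
i=3: a=2 ⇒ p=359, q=19
i=4: a=8 ⇒ p=3042, q=161
i=5: a=1 ⇒ p=3401, q=180
(x₁, y₁) = (3401, 180);  3401² − 357·180² = 1 ✓

3401 180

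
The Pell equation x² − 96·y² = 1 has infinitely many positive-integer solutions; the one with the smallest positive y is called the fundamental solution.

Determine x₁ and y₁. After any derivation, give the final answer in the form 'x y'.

49 5

√96 = [9; 1,3,1,18, …], period ℓ=4 (even) → k=3
step 0: (9, 1)  from 9·(1,0) + (0,1)
…
step 2: (39, 4)  from 3·(10,1) + (9,1)
step 3: (49, 5)  from 1·(39,4) + (10,1)
(x₁, y₁) = (49, 5);  49² − 96·5² = 1 ✓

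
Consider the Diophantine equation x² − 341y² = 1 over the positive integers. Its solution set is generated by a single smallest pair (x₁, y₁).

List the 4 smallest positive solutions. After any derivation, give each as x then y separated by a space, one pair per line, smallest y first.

d=341: √d = [18; 2,6,1,8,2,…,6,2,36] (ℓ=14, even), read p_13/q_13
step 0: (18, 1)  from 18·(1,0) + (0,1)
…
step 2: (240, 13)  from 6·(37,2) + (18,1)
step 3: (277, 15)  from 1·(240,13) + (37,2)
…
step 5: (5189, 281)  from 2·(2456,133) + (277,15)
…
step 7: (20479, 1109)  from 2·(7645,414) + (5189,281)
step 8: (28124, 1523)  from 1·(20479,1109) + (7645,414)
…
step 11: (718667, 38918)  from 1·(641940,34763) + (76727,4155)
step 12: (4953942, 268271)  from 6·(718667,38918) + (641940,34763)
step 13: (10626551, 575460)  from 2·(4953942,268271) + (718667,38918)
(x₁, y₁) = (10626551, 575460);  10626551² − 341·575460² = 1 ✓
k=2:  x_2 = 10626551·10626551+341·575460·575460 = 225847172311201,  y_2 = 10626551·575460+575460·10626551 = 12230310076920
k=3:  x_3 = 10626551·225847172311201+341·575460·12230310076920 = 4799952989541519968951,  y_3 = 10626551·12230310076920+575460·225847172311201 = 259932027556408030380
k=4:  x_4 = 10626551·4799952989541519968951+341·575460·259932027556408030380 = 102013890481930631287980124801,  y_4 = 10626551·259932027556408030380+575460·4799952989541519968951 = 5524361894723138392975161840

10626551 575460
225847172311201 12230310076920
4799952989541519968951 259932027556408030380
102013890481930631287980124801 5524361894723138392975161840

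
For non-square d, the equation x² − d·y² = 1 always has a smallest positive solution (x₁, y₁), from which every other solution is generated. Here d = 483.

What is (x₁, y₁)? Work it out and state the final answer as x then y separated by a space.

22 1

√483 = [21; 1,42, …], period ℓ=2 (even) → k=1
k=0  a_k=21  p_k/q_k = 21/1
k=1  a_k=1  p_k/q_k = 22/1
(x₁, y₁) = (22, 1);  22² − 483·1² = 1 ✓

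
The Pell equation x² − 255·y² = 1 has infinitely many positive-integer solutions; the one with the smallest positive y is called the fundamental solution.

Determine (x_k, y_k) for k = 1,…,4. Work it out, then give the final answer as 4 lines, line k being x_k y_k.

[15; 1,30] for √255; ℓ=2 ⇒ convergent index 1
a_0=15:  p_0=15·1+0=15,  q_0=15·0+1=1
a_1=1:  p_1=1·15+1=16,  q_1=1·1+0=1
(x₁, y₁) = (16, 1);  16² − 255·1² = 1 ✓
n=2: (16,1)∘(16,1) = (16·16+255·1·1, 16·1+1·16) = (511,32)
n=3: (511,32)∘(16,1) = (16·511+255·1·32, 16·32+1·511) = (16336,1023)
n=4: (16336,1023)∘(16,1) = (16·16336+255·1·1023, 16·1023+1·16336) = (522241,32704)

16 1
511 32
16336 1023
522241 32704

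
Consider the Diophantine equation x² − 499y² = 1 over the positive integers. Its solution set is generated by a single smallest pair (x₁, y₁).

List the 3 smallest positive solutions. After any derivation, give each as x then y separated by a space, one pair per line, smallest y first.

√499 = [22; 2,1,21,1,2,44, …], period ℓ=6 (even) → k=5
k=0  a_k=22  p_k/q_k = 22/1
…
k=3  a_k=21  p_k/q_k = 1452/65
k=4  a_k=1  p_k/q_k = 1519/68
k=5  a_k=2  p_k/q_k = 4490/201
fundamental: x₁=4490, y₁=201  (since 20160100 − 499·40401 = 1)
k=2:  x_2 = 4490·4490+499·201·201 = 40320199,  y_2 = 4490·201+201·4490 = 1804980
k=3:  x_3 = 4490·40320199+499·201·1804980 = 362075382530,  y_3 = 4490·1804980+201·40320199 = 16208720199

4490 201
40320199 1804980
362075382530 16208720199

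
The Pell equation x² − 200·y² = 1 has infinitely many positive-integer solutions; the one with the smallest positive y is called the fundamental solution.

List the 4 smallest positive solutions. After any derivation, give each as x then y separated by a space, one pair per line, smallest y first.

√200 → a₀=14, period (7,28); ℓ=2 even so k=1
k=0  a_k=14  p_k/q_k = 14/1
k=1  a_k=7  p_k/q_k = 99/7
(x₁, y₁) = (99, 7);  99² − 200·7² = 1 ✓
k=2:  x_2 = 99·99+200·7·7 = 19601,  y_2 = 99·7+7·99 = 1386
k=3:  x_3 = 99·19601+200·7·1386 = 3880899,  y_3 = 99·1386+7·19601 = 274421
k=4:  x_4 = 99·3880899+200·7·274421 = 768398401,  y_4 = 99·274421+7·3880899 = 54333972

99 7
19601 1386
3880899 274421
768398401 54333972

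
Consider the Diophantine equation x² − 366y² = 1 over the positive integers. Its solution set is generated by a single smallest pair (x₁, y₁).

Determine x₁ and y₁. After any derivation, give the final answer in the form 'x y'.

907925 47458

d=366: √d = [19; 7,1,1,1,2,12,2,1,1,1,7,38] (ℓ=12, even), read p_11/q_11
a_0=19:  p_0=19·1+0=19,  q_0=19·0+1=1
…
a_3=1:  p_3=1·153+134=287,  q_3=1·8+7=15
…
a_6=12:  p_6=12·1167+440=14444,  q_6=12·61+23=755
a_7=2:  p_7=2·14444+1167=30055,  q_7=2·755+61=1571
…
a_9=1:  p_9=1·44499+30055=74554,  q_9=1·2326+1571=3897
a_10=1:  p_10=1·74554+44499=119053,  q_10=1·3897+2326=6223
a_11=7:  p_11=7·119053+74554=907925,  q_11=7·6223+3897=47458
→ (907925, 47458).  Check: 907925²=824327805625, 366·47458²=824327805624, difference 1.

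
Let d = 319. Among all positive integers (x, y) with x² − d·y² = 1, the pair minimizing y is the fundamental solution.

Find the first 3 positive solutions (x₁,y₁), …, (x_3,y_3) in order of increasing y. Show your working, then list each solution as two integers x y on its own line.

12901780 722361
332911854336799 18639485405160
8590311008090840302660 480965080021169647239

d=319: √d = [17; 1,6,5,1,4,…,6,1,34] (ℓ=14, even), read p_13/q_13
k=0  a_k=17  p_k/q_k = 17/1
…
k=5  a_k=4  p_k/q_k = 3715/208
…
k=8  a_k=3  p_k/q_k = 58797/3292
k=9  a_k=4  p_k/q_k = 250816/14043
…
k=12  a_k=6  p_k/q_k = 11102899/621643
k=13  a_k=1  p_k/q_k = 12901780/722361
(x₁, y₁) = (12901780, 722361);  12901780² − 319·722361² = 1 ✓
k=2:  x_2 = 12901780·12901780+319·722361·722361 = 332911854336799,  y_2 = 12901780·722361+722361·12901780 = 18639485405160
k=3:  x_3 = 12901780·332911854336799+319·722361·18639485405160 = 8590311008090840302660,  y_3 = 12901780·18639485405160+722361·332911854336799 = 480965080021169647239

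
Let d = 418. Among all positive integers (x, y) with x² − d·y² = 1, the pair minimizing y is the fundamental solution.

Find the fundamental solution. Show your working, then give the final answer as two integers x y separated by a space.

33857 1656

d=418: √d = [20; 2,4,20,4,2,40] (ℓ=6, even), read p_5/q_5
step 0: (20, 1)  from 20·(1,0) + (0,1)
…
step 2: (184, 9)  from 4·(41,2) + (20,1)
step 3: (3721, 182)  from 20·(184,9) + (41,2)
step 4: (15068, 737)  from 4·(3721,182) + (184,9)
step 5: (33857, 1656)  from 2·(15068,737) + (3721,182)
(x₁, y₁) = (33857, 1656);  33857² − 418·1656² = 1 ✓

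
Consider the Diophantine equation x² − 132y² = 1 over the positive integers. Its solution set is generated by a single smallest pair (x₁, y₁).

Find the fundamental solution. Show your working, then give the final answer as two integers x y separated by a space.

[11; 2,22] for √132; ℓ=2 ⇒ convergent index 1
a_0=11:  p_0=11·1+0=11,  q_0=11·0+1=1
a_1=2:  p_1=2·11+1=23,  q_1=2·1+0=2
(x₁, y₁) = (23, 2);  23² − 132·2² = 1 ✓

23 2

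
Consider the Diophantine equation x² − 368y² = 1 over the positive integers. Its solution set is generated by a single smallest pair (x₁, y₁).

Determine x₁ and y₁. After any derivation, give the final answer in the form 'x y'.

[19; 5,2,5,38] for √368; ℓ=4 ⇒ convergent index 3
i=0: a=19 ⇒ p=19, q=1
i=1: a=5 ⇒ p=96, q=5
i=2: a=2 ⇒ p=211, q=11
i=3: a=5 ⇒ p=1151, q=60
fundamental: x₁=1151, y₁=60  (since 1324801 − 368·3600 = 1)

1151 60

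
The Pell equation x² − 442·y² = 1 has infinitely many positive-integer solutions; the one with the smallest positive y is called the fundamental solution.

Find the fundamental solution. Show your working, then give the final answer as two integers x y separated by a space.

883 42

√442 → a₀=21, period (42); ℓ=1 odd so k=1
i=0: a=21 ⇒ p=21, q=1
i=1: a=42 ⇒ p=883, q=42
fundamental: x₁=883, y₁=42  (since 779689 − 442·1764 = 1)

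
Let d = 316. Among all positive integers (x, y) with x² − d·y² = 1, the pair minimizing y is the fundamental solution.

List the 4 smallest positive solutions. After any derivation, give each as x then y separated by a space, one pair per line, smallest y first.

√316 → a₀=17, period (1,3,2,8,2,3,1,34); ℓ=8 even so k=7
step 0: (17, 1)  from 17·(1,0) + (0,1)
step 1: (18, 1)  from 1·(17,1) + (1,0)
step 2: (71, 4)  from 3·(18,1) + (17,1)
step 3: (160, 9)  from 2·(71,4) + (18,1)
…
step 5: (2862, 161)  from 2·(1351,76) + (160,9)
step 6: (9937, 559)  from 3·(2862,161) + (1351,76)
step 7: (12799, 720)  from 1·(9937,559) + (2862,161)
→ (12799, 720).  Check: 12799²=163814401, 316·720²=163814400, difference 1.
(12799+720√316)^2 = 327628801 + 18430560√316
(12799+720√316)^3 = 8386642035199 + 471785474160√316
(12799+720√316)^4 = 214681262489395201 + 12076764549117120√316

12799 720
327628801 18430560
8386642035199 471785474160
214681262489395201 12076764549117120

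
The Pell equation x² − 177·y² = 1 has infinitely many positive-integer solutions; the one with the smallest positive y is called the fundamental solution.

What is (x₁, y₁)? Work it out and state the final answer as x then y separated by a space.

d=177: √d = [13; 3,3,2,8,2,3,3,26] (ℓ=8, even), read p_7/q_7
a_0=13:  p_0=13·1+0=13,  q_0=13·0+1=1
a_1=3:  p_1=3·13+1=40,  q_1=3·1+0=3
…
a_3=2:  p_3=2·133+40=306,  q_3=2·10+3=23
…
a_6=3:  p_6=3·5468+2581=18985,  q_6=3·411+194=1427
a_7=3:  p_7=3·18985+5468=62423,  q_7=3·1427+411=4692
fundamental: x₁=62423, y₁=4692  (since 3896630929 − 177·22014864 = 1)

62423 4692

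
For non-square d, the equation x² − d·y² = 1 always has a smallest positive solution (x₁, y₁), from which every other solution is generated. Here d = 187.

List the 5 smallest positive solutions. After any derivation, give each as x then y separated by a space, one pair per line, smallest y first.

1682 123
5658247 413772
19034341226 1391928885
64031518226017 4682448355368
215402008277979962 15751754875529067

[13; 1,2,13,2,1,26] for √187; ℓ=6 ⇒ convergent index 5
step 0: (13, 1)  from 13·(1,0) + (0,1)
…
step 2: (41, 3)  from 2·(14,1) + (13,1)
step 3: (547, 40)  from 13·(41,3) + (14,1)
step 4: (1135, 83)  from 2·(547,40) + (41,3)
step 5: (1682, 123)  from 1·(1135,83) + (547,40)
(x₁, y₁) = (1682, 123);  1682² − 187·123² = 1 ✓
(x_2, y_2) = (1682·1682 + 187·123·123, 1682·123 + 123·1682) = (5658247, 413772)
(x_3, y_3) = (1682·5658247 + 187·123·413772, 1682·413772 + 123·5658247) = (19034341226, 1391928885)
(x_4, y_4) = (1682·19034341226 + 187·123·1391928885, 1682·1391928885 + 123·19034341226) = (64031518226017, 4682448355368)
(x_5, y_5) = (1682·64031518226017 + 187·123·4682448355368, 1682·4682448355368 + 123·64031518226017) = (215402008277979962, 15751754875529067)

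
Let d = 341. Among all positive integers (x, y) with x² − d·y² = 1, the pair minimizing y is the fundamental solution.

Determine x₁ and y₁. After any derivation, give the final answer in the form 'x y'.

10626551 575460

√341 → a₀=18, period (2,6,1,8,2,…,6,2,36); ℓ=14 even so k=13
i=0: a=18 ⇒ p=18, q=1
i=1: a=2 ⇒ p=37, q=2
i=2: a=6 ⇒ p=240, q=13
…
i=4: a=8 ⇒ p=2456, q=133
…
i=6: a=1 ⇒ p=7645, q=414
…
i=8: a=1 ⇒ p=28124, q=1523
…
i=10: a=8 ⇒ p=641940, q=34763
…
i=12: a=6 ⇒ p=4953942, q=268271
i=13: a=2 ⇒ p=10626551, q=575460
fundamental: x₁=10626551, y₁=575460  (since 112923586155601 − 341·331154211600 = 1)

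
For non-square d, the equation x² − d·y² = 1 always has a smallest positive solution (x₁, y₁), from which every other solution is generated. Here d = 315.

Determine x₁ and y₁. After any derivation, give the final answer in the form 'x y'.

71 4

√315 → a₀=17, period (1,2,1,34); ℓ=4 even so k=3
step 0: (17, 1)  from 17·(1,0) + (0,1)
step 1: (18, 1)  from 1·(17,1) + (1,0)
step 2: (53, 3)  from 2·(18,1) + (17,1)
step 3: (71, 4)  from 1·(53,3) + (18,1)
fundamental: x₁=71, y₁=4  (since 5041 − 315·16 = 1)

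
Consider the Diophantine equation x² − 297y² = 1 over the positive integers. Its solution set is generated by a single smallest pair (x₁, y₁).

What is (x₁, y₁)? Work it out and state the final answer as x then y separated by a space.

48599 2820

d=297: √d = [17; 4,3,1,1,2,1,1,3,4,34] (ℓ=10, even), read p_9/q_9
a_0=17:  p_0=17·1+0=17,  q_0=17·0+1=1
a_1=4:  p_1=4·17+1=69,  q_1=4·1+0=4
…
a_4=1:  p_4=1·293+224=517,  q_4=1·17+13=30
a_5=2:  p_5=2·517+293=1327,  q_5=2·30+17=77
…
a_7=1:  p_7=1·1844+1327=3171,  q_7=1·107+77=184
a_8=3:  p_8=3·3171+1844=11357,  q_8=3·184+107=659
a_9=4:  p_9=4·11357+3171=48599,  q_9=4·659+184=2820
→ (48599, 2820).  Check: 48599²=2361862801, 297·2820²=2361862800, difference 1.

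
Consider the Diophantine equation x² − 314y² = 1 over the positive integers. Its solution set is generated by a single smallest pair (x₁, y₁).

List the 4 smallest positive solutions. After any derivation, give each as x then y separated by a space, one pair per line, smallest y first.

√314 = [17; 1,2,1,1,2,1,34, …], period ℓ=7 (odd) → k=13
step 0: (17, 1)  from 17·(1,0) + (0,1)
…
step 2: (53, 3)  from 2·(18,1) + (17,1)
step 3: (71, 4)  from 1·(53,3) + (18,1)
…
step 5: (319, 18)  from 2·(124,7) + (71,4)
step 6: (443, 25)  from 1·(319,18) + (124,7)
step 7: (15381, 868)  from 34·(443,25) + (319,18)
step 8: (15824, 893)  from 1·(15381,868) + (443,25)
step 9: (47029, 2654)  from 2·(15824,893) + (15381,868)
step 10: (62853, 3547)  from 1·(47029,2654) + (15824,893)
step 11: (109882, 6201)  from 1·(62853,3547) + (47029,2654)
step 12: (282617, 15949)  from 2·(109882,6201) + (62853,3547)
step 13: (392499, 22150)  from 1·(282617,15949) + (109882,6201)
fundamental: x₁=392499, y₁=22150  (since 154055465001 − 314·490622500 = 1)
k=2:  x_2 = 392499·392499+314·22150·22150 = 308110930001,  y_2 = 392499·22150+22150·392499 = 17387705700
k=3:  x_3 = 392499·308110930001+314·22150·17387705700 = 241866463828532499,  y_3 = 392499·17387705700+22150·308110930001 = 13649314199066450
k=4:  x_4 = 392499·241866463828532499+314·22150·13649314199066450 = 189864690372162243720001,  y_4 = 392499·13649314199066450+22150·241866463828532499 = 10714684347621377411400

392499 22150
308110930001 17387705700
241866463828532499 13649314199066450
189864690372162243720001 10714684347621377411400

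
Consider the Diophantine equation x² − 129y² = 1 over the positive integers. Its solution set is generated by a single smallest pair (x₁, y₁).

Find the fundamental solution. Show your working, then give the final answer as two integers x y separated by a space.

√129 → a₀=11, period (2,1,3,1,6,1,3,1,2,22); ℓ=10 even so k=9
step 0: (11, 1)  from 11·(1,0) + (0,1)
step 1: (23, 2)  from 2·(11,1) + (1,0)
step 2: (34, 3)  from 1·(23,2) + (11,1)
step 3: (125, 11)  from 3·(34,3) + (23,2)
step 4: (159, 14)  from 1·(125,11) + (34,3)
…
step 7: (4793, 422)  from 3·(1238,109) + (1079,95)
step 8: (6031, 531)  from 1·(4793,422) + (1238,109)
step 9: (16855, 1484)  from 2·(6031,531) + (4793,422)
→ (16855, 1484).  Check: 16855²=284091025, 129·1484²=284091024, difference 1.

16855 1484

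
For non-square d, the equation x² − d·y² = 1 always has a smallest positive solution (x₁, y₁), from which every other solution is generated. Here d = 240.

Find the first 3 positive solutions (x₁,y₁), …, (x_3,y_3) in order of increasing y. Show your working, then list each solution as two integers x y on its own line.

31 2
1921 124
119071 7686

d=240: √d = [15; 2,30] (ℓ=2, even), read p_1/q_1
k=0  a_k=15  p_k/q_k = 15/1
k=1  a_k=2  p_k/q_k = 31/2
→ (31, 2).  Check: 31²=961, 240·2²=960, difference 1.
k=2:  x_2 = 31·31+240·2·2 = 1921,  y_2 = 31·2+2·31 = 124
k=3:  x_3 = 31·1921+240·2·124 = 119071,  y_3 = 31·124+2·1921 = 7686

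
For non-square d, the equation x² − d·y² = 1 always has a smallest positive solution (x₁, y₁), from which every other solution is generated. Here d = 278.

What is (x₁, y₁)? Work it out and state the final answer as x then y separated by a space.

2501 150

d=278: √d = [16; 1,2,16,2,1,32] (ℓ=6, even), read p_5/q_5
k=0  a_k=16  p_k/q_k = 16/1
…
k=2  a_k=2  p_k/q_k = 50/3
k=3  a_k=16  p_k/q_k = 817/49
k=4  a_k=2  p_k/q_k = 1684/101
k=5  a_k=1  p_k/q_k = 2501/150
→ (2501, 150).  Check: 2501²=6255001, 278·150²=6255000, difference 1.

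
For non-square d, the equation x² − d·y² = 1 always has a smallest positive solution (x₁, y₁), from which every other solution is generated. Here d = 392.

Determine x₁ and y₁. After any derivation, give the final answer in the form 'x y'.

99 5

√392 = [19; 1,3,1,38, …], period ℓ=4 (even) → k=3
i=0: a=19 ⇒ p=19, q=1
i=1: a=1 ⇒ p=20, q=1
i=2: a=3 ⇒ p=79, q=4
i=3: a=1 ⇒ p=99, q=5
fundamental: x₁=99, y₁=5  (since 9801 − 392·25 = 1)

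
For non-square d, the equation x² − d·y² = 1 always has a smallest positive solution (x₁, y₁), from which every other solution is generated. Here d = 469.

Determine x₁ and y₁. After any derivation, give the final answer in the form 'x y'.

137215 6336

√469 = [21; 1,1,1,10,6,10,1,1,1,42, …], period ℓ=10 (even) → k=9
a_0=21:  p_0=21·1+0=21,  q_0=21·0+1=1
a_1=1:  p_1=1·21+1=22,  q_1=1·1+0=1
a_2=1:  p_2=1·22+21=43,  q_2=1·1+1=2
…
a_7=1:  p_7=1·42923+4223=47146,  q_7=1·1982+195=2177
a_8=1:  p_8=1·47146+42923=90069,  q_8=1·2177+1982=4159
a_9=1:  p_9=1·90069+47146=137215,  q_9=1·4159+2177=6336
→ (137215, 6336).  Check: 137215²=18827956225, 469·6336²=18827956224, difference 1.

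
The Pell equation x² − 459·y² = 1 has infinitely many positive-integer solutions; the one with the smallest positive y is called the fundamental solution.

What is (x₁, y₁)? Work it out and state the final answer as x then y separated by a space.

√459 → a₀=21, period (2,2,1,4,21,4,1,2,2,42); ℓ=10 even so k=9
step 0: (21, 1)  from 21·(1,0) + (0,1)
…
step 2: (107, 5)  from 2·(43,2) + (21,1)
step 3: (150, 7)  from 1·(107,5) + (43,2)
step 4: (707, 33)  from 4·(150,7) + (107,5)
step 5: (14997, 700)  from 21·(707,33) + (150,7)
step 6: (60695, 2833)  from 4·(14997,700) + (707,33)
…
step 8: (212079, 9899)  from 2·(75692,3533) + (60695,2833)
step 9: (499850, 23331)  from 2·(212079,9899) + (75692,3533)
→ (499850, 23331).  Check: 499850²=249850022500, 459·23331²=249850022499, difference 1.

499850 23331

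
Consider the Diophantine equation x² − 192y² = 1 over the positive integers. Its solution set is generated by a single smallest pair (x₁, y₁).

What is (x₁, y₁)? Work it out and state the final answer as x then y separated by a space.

[13; 1,5,1,26] for √192; ℓ=4 ⇒ convergent index 3
i=0: a=13 ⇒ p=13, q=1
…
i=2: a=5 ⇒ p=83, q=6
i=3: a=1 ⇒ p=97, q=7
→ (97, 7).  Check: 97²=9409, 192·7²=9408, difference 1.

97 7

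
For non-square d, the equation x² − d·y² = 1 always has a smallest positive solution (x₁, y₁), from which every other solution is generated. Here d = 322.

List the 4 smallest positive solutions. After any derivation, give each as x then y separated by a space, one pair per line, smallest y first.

d=322: √d = [17; 1,16,1,34] (ℓ=4, even), read p_3/q_3
a_0=17:  p_0=17·1+0=17,  q_0=17·0+1=1
a_1=1:  p_1=1·17+1=18,  q_1=1·1+0=1
a_2=16:  p_2=16·18+17=305,  q_2=16·1+1=17
a_3=1:  p_3=1·305+18=323,  q_3=1·17+1=18
fundamental: x₁=323, y₁=18  (since 104329 − 322·324 = 1)
n=2: (323,18)∘(323,18) = (323·323+322·18·18, 323·18+18·323) = (208657,11628)
n=3: (208657,11628)∘(323,18) = (323·208657+322·18·11628, 323·11628+18·208657) = (134792099,7511670)
n=4: (134792099,7511670)∘(323,18) = (323·134792099+322·18·7511670, 323·7511670+18·134792099) = (87075487297,4852527192)

323 18
208657 11628
134792099 7511670
87075487297 4852527192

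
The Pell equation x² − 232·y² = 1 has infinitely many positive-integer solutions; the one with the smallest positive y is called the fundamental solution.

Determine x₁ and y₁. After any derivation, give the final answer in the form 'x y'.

√232 = [15; 4,3,7,3,4,30, …], period ℓ=6 (even) → k=5
a_0=15:  p_0=15·1+0=15,  q_0=15·0+1=1
…
a_2=3:  p_2=3·61+15=198,  q_2=3·4+1=13
a_3=7:  p_3=7·198+61=1447,  q_3=7·13+4=95
a_4=3:  p_4=3·1447+198=4539,  q_4=3·95+13=298
a_5=4:  p_5=4·4539+1447=19603,  q_5=4·298+95=1287
fundamental: x₁=19603, y₁=1287  (since 384277609 − 232·1656369 = 1)

19603 1287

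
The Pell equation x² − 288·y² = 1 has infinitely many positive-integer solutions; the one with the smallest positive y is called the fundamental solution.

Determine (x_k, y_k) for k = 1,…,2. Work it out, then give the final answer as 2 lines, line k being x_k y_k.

d=288: √d = [16; 1,32] (ℓ=2, even), read p_1/q_1
a_0=16:  p_0=16·1+0=16,  q_0=16·0+1=1
a_1=1:  p_1=1·16+1=17,  q_1=1·1+0=1
→ (17, 1).  Check: 17²=289, 288·1²=288, difference 1.
n=2: (17,1)∘(17,1) = (17·17+288·1·1, 17·1+1·17) = (577,34)

17 1
577 34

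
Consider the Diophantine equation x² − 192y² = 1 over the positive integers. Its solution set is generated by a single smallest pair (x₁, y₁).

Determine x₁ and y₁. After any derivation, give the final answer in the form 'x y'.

97 7

d=192: √d = [13; 1,5,1,26] (ℓ=4, even), read p_3/q_3
i=0: a=13 ⇒ p=13, q=1
…
i=2: a=5 ⇒ p=83, q=6
i=3: a=1 ⇒ p=97, q=7
(x₁, y₁) = (97, 7);  97² − 192·7² = 1 ✓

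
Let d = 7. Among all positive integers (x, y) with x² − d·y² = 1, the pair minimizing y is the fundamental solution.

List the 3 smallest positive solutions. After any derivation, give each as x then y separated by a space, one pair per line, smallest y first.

d=7: √d = [2; 1,1,1,4] (ℓ=4, even), read p_3/q_3
k=0  a_k=2  p_k/q_k = 2/1
…
k=2  a_k=1  p_k/q_k = 5/2
k=3  a_k=1  p_k/q_k = 8/3
(x₁, y₁) = (8, 3);  8² − 7·3² = 1 ✓
(x_2, y_2) = (8·8 + 7·3·3, 8·3 + 3·8) = (127, 48)
(x_3, y_3) = (8·127 + 7·3·48, 8·48 + 3·127) = (2024, 765)

8 3
127 48
2024 765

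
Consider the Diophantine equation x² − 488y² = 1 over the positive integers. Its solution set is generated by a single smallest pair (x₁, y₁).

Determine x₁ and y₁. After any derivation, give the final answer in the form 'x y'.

√488 = [22; 11,44, …], period ℓ=2 (even) → k=1
a_0=22:  p_0=22·1+0=22,  q_0=22·0+1=1
a_1=11:  p_1=11·22+1=243,  q_1=11·1+0=11
(x₁, y₁) = (243, 11);  243² − 488·11² = 1 ✓

243 11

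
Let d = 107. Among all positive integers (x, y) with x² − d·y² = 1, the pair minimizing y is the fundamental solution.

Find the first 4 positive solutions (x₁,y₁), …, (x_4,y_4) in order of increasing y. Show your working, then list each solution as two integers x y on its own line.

√107 = [10; 2,1,9,1,2,20, …], period ℓ=6 (even) → k=5
i=0: a=10 ⇒ p=10, q=1
i=1: a=2 ⇒ p=21, q=2
i=2: a=1 ⇒ p=31, q=3
i=3: a=9 ⇒ p=300, q=29
i=4: a=1 ⇒ p=331, q=32
i=5: a=2 ⇒ p=962, q=93
fundamental: x₁=962, y₁=93  (since 925444 − 107·8649 = 1)
(962+93√107)^2 = 1850887 + 178932√107
(962+93√107)^3 = 3561105626 + 344265075√107
(962+93√107)^4 = 6851565373537 + 662365825368√107

962 93
1850887 178932
3561105626 344265075
6851565373537 662365825368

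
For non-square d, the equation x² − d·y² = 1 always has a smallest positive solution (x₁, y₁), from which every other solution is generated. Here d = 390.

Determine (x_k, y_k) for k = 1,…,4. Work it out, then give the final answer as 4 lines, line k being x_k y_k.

79 4
12481 632
1971919 99852
311550721 15775984

√390 = [19; 1,2,1,38, …], period ℓ=4 (even) → k=3
a_0=19:  p_0=19·1+0=19,  q_0=19·0+1=1
a_1=1:  p_1=1·19+1=20,  q_1=1·1+0=1
a_2=2:  p_2=2·20+19=59,  q_2=2·1+1=3
a_3=1:  p_3=1·59+20=79,  q_3=1·3+1=4
(x₁, y₁) = (79, 4);  79² − 390·4² = 1 ✓
(x_2, y_2) = (79·79 + 390·4·4, 79·4 + 4·79) = (12481, 632)
(x_3, y_3) = (79·12481 + 390·4·632, 79·632 + 4·12481) = (1971919, 99852)
(x_4, y_4) = (79·1971919 + 390·4·99852, 79·99852 + 4·1971919) = (311550721, 15775984)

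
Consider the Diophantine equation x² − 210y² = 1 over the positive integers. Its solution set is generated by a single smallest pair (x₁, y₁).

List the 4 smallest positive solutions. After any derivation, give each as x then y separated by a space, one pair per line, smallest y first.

√210 = [14; 2,28, …], period ℓ=2 (even) → k=1
a_0=14:  p_0=14·1+0=14,  q_0=14·0+1=1
a_1=2:  p_1=2·14+1=29,  q_1=2·1+0=2
→ (29, 2).  Check: 29²=841, 210·2²=840, difference 1.
(29+2√210)^2 = 1681 + 116√210
(29+2√210)^3 = 97469 + 6726√210
(29+2√210)^4 = 5651521 + 389992√210

29 2
1681 116
97469 6726
5651521 389992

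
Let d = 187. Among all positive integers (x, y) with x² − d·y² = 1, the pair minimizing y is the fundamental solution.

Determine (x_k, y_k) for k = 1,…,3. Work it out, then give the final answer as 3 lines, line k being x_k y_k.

√187 = [13; 1,2,13,2,1,26, …], period ℓ=6 (even) → k=5
k=0  a_k=13  p_k/q_k = 13/1
k=1  a_k=1  p_k/q_k = 14/1
k=2  a_k=2  p_k/q_k = 41/3
…
k=4  a_k=2  p_k/q_k = 1135/83
k=5  a_k=1  p_k/q_k = 1682/123
→ (1682, 123).  Check: 1682²=2829124, 187·123²=2829123, difference 1.
(1682+123√187)^2 = 5658247 + 413772√187
(1682+123√187)^3 = 19034341226 + 1391928885√187

1682 123
5658247 413772
19034341226 1391928885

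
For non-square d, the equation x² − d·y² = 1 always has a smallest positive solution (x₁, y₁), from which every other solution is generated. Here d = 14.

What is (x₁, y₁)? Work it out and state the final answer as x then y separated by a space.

15 4

[3; 1,2,1,6] for √14; ℓ=4 ⇒ convergent index 3
k=0  a_k=3  p_k/q_k = 3/1
k=1  a_k=1  p_k/q_k = 4/1
k=2  a_k=2  p_k/q_k = 11/3
k=3  a_k=1  p_k/q_k = 15/4
fundamental: x₁=15, y₁=4  (since 225 − 14·16 = 1)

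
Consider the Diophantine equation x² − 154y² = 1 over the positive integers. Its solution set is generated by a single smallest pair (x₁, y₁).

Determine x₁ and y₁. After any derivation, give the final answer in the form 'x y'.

√154 = [12; 2,2,3,1,2,1,3,2,2,24, …], period ℓ=10 (even) → k=9
i=0: a=12 ⇒ p=12, q=1
…
i=2: a=2 ⇒ p=62, q=5
i=3: a=3 ⇒ p=211, q=17
…
i=8: a=2 ⇒ p=8724, q=703
i=9: a=2 ⇒ p=21295, q=1716
→ (21295, 1716).  Check: 21295²=453477025, 154·1716²=453477024, difference 1.

21295 1716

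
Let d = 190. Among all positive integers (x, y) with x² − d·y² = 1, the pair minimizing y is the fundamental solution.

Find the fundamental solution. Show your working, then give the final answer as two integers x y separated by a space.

√190 = [13; 1,3,1,1,1,…,3,1,26, …], period ℓ=14 (even) → k=13
a_0=13:  p_0=13·1+0=13,  q_0=13·0+1=1
a_1=1:  p_1=1·13+1=14,  q_1=1·1+0=1
a_2=3:  p_2=3·14+13=55,  q_2=3·1+1=4
a_3=1:  p_3=1·55+14=69,  q_3=1·4+1=5
a_4=1:  p_4=1·69+55=124,  q_4=1·5+4=9
a_5=1:  p_5=1·124+69=193,  q_5=1·9+5=14
a_6=2:  p_6=2·193+124=510,  q_6=2·14+9=37
…
a_8=2:  p_8=2·1213+510=2936,  q_8=2·88+37=213
a_9=1:  p_9=1·2936+1213=4149,  q_9=1·213+88=301
…
a_11=1:  p_11=1·7085+4149=11234,  q_11=1·514+301=815
a_12=3:  p_12=3·11234+7085=40787,  q_12=3·815+514=2959
a_13=1:  p_13=1·40787+11234=52021,  q_13=1·2959+815=3774
fundamental: x₁=52021, y₁=3774  (since 2706184441 − 190·14243076 = 1)

52021 3774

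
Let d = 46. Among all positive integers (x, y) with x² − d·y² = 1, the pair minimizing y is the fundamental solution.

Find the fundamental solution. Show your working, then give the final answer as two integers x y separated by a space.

24335 3588

√46 → a₀=6, period (1,3,1,1,2,6,2,1,1,3,1,12); ℓ=12 even so k=11
step 0: (6, 1)  from 6·(1,0) + (0,1)
…
step 7: (2150, 317)  from 2·(997,147) + (156,23)
…
step 10: (19038, 2807)  from 3·(5297,781) + (3147,464)
step 11: (24335, 3588)  from 1·(19038,2807) + (5297,781)
→ (24335, 3588).  Check: 24335²=592192225, 46·3588²=592192224, difference 1.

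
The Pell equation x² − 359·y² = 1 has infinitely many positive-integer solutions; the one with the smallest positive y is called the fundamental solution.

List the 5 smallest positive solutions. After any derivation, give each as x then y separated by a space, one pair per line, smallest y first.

360 19
259199 13680
186622920 9849581
134368243201 7091684640
96744948481800 5106003091219

√359 = [18; 1,17,1,36, …], period ℓ=4 (even) → k=3
i=0: a=18 ⇒ p=18, q=1
…
i=2: a=17 ⇒ p=341, q=18
i=3: a=1 ⇒ p=360, q=19
(x₁, y₁) = (360, 19);  360² − 359·19² = 1 ✓
(360+19√359)^2 = 259199 + 13680√359
(360+19√359)^3 = 186622920 + 9849581√359
(360+19√359)^4 = 134368243201 + 7091684640√359
(360+19√359)^5 = 96744948481800 + 5106003091219√359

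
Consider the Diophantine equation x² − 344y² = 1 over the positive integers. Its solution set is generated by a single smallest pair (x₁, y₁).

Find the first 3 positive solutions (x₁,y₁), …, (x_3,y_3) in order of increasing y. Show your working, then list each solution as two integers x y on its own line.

d=344: √d = [18; 1,1,4,1,3,1,4,1,1,36] (ℓ=10, even), read p_9/q_9
k=0  a_k=18  p_k/q_k = 18/1
k=1  a_k=1  p_k/q_k = 19/1
k=2  a_k=1  p_k/q_k = 37/2
k=3  a_k=4  p_k/q_k = 167/9
…
k=5  a_k=3  p_k/q_k = 779/42
…
k=8  a_k=1  p_k/q_k = 5694/307
k=9  a_k=1  p_k/q_k = 10405/561
(x₁, y₁) = (10405, 561);  10405² − 344·561² = 1 ✓
n=2: (10405,561)∘(10405,561) = (10405·10405+344·561·561, 10405·561+561·10405) = (216528049,11674410)
n=3: (216528049,11674410)∘(10405,561) = (10405·216528049+344·561·11674410, 10405·11674410+561·216528049) = (4505948689285,242944471539)

10405 561
216528049 11674410
4505948689285 242944471539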